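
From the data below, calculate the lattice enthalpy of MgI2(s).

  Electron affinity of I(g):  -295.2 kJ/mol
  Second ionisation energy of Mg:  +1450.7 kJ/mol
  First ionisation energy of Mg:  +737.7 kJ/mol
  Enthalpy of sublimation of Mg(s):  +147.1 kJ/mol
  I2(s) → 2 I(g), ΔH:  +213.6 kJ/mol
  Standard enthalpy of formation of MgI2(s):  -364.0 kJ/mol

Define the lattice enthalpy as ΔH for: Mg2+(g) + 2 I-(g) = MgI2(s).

ΔHf° = 1·ΔHsub + 1·(ΣIE) + 1·D(I2) + 2·EA + U
-364.0 = 1·(+147.1) + 1·(+2188.4) + 1·(+213.6) + 2·(-295.2) + U
U = -364.0 − (+1958.7) = -2322.7 kJ/mol

U = -2322.7 kJ/mol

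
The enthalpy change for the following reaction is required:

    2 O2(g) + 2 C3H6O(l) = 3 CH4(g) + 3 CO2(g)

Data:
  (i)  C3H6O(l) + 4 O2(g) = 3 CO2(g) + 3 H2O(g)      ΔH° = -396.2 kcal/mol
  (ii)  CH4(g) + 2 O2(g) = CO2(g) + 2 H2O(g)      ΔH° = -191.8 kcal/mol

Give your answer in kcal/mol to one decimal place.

(i) × 2: (2)·(-396.2) = -792.4 kcal/mol
(ii) reversed and × 3: (-3)·(-191.8) = +575.4 kcal/mol
ΔH° = (2)·(-396.2) + (-3)·(-191.8) = -217.0 kcal/mol

ΔH° = -217.0 kcal/mol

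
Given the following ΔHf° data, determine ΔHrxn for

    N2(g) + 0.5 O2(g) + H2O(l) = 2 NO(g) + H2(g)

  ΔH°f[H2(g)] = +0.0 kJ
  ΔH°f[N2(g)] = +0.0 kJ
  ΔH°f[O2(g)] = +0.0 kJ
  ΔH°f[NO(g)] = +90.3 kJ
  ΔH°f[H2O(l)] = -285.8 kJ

ΔHrxn = 466.4 kJ

ΔH°rxn = Σ nΔHf°(products) − Σ nΔHf°(reactants).
Products: 2·(+90.3) + 1·(+0.0) = +180.6
Reactants: 1·(+0.0) + 1/2·(+0.0) + 1·(-285.8) = -285.8
ΔHrxn = (+180.6) − (-285.8) = 466.4 kJ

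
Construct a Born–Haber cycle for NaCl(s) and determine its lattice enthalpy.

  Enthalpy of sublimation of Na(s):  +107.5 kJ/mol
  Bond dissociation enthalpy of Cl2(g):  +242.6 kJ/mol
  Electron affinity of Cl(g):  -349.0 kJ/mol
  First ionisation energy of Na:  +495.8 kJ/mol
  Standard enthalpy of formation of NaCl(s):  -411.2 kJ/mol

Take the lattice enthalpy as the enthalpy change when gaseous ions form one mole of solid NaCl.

U = -786.8 kJ/mol

ΔHf° = 1·ΔHsub + 1·(ΣIE) + 1/2·D(Cl2) + 1·EA + U
-411.2 = 1·(+107.5) + 1·(+495.8) + 1/2·(+242.6) + 1·(-349.0) + U
U = -411.2 − (+375.6) = -786.8 kJ/mol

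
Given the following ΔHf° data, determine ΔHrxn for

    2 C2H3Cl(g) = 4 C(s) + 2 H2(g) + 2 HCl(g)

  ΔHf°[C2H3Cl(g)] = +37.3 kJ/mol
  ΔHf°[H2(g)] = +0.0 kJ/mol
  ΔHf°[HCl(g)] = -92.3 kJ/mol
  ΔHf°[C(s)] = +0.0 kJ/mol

ΔHrxn = -259.2 kJ/mol

Products: 4·(+0.0) + 2·(+0.0) + 2·(-92.3) = -184.6
Reactants: 2·(+37.3) = +74.6
ΔHrxn = (-184.6) − (+74.6) = -259.2 kJ/mol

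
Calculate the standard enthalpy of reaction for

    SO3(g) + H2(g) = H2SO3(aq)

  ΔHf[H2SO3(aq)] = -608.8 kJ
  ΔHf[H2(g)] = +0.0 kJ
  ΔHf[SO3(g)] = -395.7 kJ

ΔH_rxn = -213.1 kJ

Products: 1·(-608.8) = -608.8
Reactants: 1·(-395.7) + 1·(+0.0) = -395.7
ΔH_rxn = (-608.8) − (-395.7) = -213.1 kJ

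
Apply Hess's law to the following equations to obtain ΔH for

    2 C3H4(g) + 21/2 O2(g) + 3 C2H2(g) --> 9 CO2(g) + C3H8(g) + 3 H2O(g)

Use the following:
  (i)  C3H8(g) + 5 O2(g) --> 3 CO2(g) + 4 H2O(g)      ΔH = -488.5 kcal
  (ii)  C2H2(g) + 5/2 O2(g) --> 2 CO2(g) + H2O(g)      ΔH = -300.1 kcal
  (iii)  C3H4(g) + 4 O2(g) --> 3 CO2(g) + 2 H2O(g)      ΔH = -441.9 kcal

ΔH = -1295.6 kcal

(i) reversed (C3H8(g) must end up as a product): +488.5 kcal
(ii) × 3 (scale by 3 for the 3 C2H2(g)): (3)·(-300.1) = -900.3 kcal
(iii) × 2 (×2 to match 2 C3H4(g) in the target): (2)·(-441.9) = -883.8 kcal
ΔH = (+488.5) + (-900.3) + (-883.8) = -1295.6 kcal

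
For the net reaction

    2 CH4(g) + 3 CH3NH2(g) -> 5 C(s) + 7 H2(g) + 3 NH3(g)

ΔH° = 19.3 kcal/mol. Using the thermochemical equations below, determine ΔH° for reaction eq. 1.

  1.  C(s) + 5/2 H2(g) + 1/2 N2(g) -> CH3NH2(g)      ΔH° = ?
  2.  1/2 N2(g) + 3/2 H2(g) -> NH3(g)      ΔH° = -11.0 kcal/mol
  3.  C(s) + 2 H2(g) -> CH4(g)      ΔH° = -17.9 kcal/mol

eq. 1 reversed and × 3 (CH3NH2(g) must end up as a reactant; ×3 to match 3 CH3NH2(g) in the target): contributes −3·x
eq. 2 × 3 (×3 to match 3 NH3(g) in the target): (3)·(-11.0) = -33.0 kcal/mol
eq. 3 reversed and × 2 (CH4(g) must end up as a reactant; ×2 to match 2 CH4(g) in the target): (-2)·(-17.9) = +35.8 kcal/mol
+19.3 = (-33.0) + (+35.8) − 3·x
x = (+19.3 − (+2.8)) / (-3) = -5.5 kcal/mol

ΔH° = -5.5 kcal/mol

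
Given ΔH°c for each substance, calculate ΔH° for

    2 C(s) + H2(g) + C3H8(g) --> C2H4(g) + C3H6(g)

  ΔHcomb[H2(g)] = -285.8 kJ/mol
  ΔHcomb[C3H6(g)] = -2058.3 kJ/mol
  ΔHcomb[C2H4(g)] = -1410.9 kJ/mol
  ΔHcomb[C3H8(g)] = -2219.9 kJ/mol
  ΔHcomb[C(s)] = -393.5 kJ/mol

ΔH° = 176.5 kJ/mol

With combustion enthalpies, reactants minus products:
= [2·(-393.5) + 1·(-285.8) + 1·(-2219.9)] − [1·(-1410.9) + 1·(-2058.3)]
= 176.5 kJ/mol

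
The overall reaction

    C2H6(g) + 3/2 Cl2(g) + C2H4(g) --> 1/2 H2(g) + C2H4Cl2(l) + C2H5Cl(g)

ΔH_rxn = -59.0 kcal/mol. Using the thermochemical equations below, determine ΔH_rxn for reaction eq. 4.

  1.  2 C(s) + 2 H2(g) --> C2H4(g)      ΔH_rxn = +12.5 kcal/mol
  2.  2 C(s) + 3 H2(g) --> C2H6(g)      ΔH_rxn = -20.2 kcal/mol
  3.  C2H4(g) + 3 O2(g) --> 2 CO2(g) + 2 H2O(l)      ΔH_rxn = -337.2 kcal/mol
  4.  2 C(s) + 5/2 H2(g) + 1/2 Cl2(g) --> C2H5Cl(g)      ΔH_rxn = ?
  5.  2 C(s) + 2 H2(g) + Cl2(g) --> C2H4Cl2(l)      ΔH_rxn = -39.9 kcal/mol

eq. 1 reversed: -12.5 kcal/mol
eq. 2 reversed: +20.2 kcal/mol
eq. 3: not needed.
eq. 4 as written: contributes x
eq. 5 as written: -39.9 kcal/mol
-59.0 = (-12.5) + (+20.2) + (-39.9) + x
x = (-59.0 − (-32.2)) / (1) = -26.8 kcal/mol

ΔH_rxn = -26.8 kcal/mol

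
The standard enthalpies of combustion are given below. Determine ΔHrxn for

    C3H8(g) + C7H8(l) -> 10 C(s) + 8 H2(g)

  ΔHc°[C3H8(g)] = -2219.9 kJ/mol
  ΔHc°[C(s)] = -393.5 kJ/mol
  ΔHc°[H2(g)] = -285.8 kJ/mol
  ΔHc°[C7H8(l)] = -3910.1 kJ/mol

ΔHrxn = 91.4 kJ/mol

Using ΔH = Σ nΔHc°(reactants) − Σ nΔHc°(products):
= [1·(-2219.9) + 1·(-3910.1)] − [10·(-393.5) + 8·(-285.8)]
= 91.4 kJ/mol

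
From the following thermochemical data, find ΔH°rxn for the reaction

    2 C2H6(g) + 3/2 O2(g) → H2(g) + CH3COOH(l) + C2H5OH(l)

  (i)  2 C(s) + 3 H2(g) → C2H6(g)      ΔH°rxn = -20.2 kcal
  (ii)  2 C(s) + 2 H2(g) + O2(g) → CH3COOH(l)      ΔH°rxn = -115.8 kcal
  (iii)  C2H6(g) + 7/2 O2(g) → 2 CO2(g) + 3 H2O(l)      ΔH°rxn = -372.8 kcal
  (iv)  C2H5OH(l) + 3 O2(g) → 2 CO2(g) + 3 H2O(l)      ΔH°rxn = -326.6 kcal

(i) reversed: +20.2 kcal
(ii) as written: -115.8 kcal
(iii) as written: -372.8 kcal
(iv) reversed: +326.6 kcal
By Hess's law, ΔH°rxn = (-1)·(-20.2) + (1)·(-115.8) + (1)·(-372.8) + (-1)·(-326.6) = -141.8 kcal

ΔH°rxn = -141.8 kcal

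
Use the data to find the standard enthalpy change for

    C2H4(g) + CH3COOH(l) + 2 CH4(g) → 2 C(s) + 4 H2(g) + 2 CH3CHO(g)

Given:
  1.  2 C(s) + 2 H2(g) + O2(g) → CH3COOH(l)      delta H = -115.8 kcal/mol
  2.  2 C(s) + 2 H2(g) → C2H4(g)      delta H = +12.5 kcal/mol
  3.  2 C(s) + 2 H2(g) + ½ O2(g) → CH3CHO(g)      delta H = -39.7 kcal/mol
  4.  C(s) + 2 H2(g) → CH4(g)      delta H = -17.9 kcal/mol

eq. 1 reversed (CH3COOH(l) must end up as a reactant): +115.8 kcal/mol
eq. 2 reversed (C2H4(g) must end up as a reactant): -12.5 kcal/mol
eq. 3 × 2 (×2 to match 2 CH3CHO(g) in the target): (2)·(-39.7) = -79.4 kcal/mol
eq. 4 reversed and × 2 (reverse to put CH4(g) on the reactant side; scale by 2 for the 2 CH4(g)): (-2)·(-17.9) = +35.8 kcal/mol
By Hess's law, delta H = (+115.8) + (-12.5) + (-79.4) + (+35.8) = 59.7 kcal/mol

delta H = 59.7 kcal/mol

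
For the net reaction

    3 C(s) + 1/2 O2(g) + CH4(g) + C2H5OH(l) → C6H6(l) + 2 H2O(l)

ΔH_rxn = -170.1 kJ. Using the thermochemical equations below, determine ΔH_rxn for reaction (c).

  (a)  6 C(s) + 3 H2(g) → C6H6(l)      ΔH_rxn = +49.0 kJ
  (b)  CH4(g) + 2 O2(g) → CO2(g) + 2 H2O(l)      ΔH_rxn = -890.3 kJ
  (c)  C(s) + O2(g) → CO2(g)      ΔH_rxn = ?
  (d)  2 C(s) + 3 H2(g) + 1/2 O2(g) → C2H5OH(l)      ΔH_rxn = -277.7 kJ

ΔH_rxn = -393.5 kJ

(a) as written: +49.0 kJ
(b) as written: -890.3 kJ
(c) reversed: contributes −x
(d) reversed: +277.7 kJ
-170.1 = (+49.0) + (-890.3) + (+277.7) − x
x = (-170.1 − (-563.6)) / (-1) = -393.5 kJ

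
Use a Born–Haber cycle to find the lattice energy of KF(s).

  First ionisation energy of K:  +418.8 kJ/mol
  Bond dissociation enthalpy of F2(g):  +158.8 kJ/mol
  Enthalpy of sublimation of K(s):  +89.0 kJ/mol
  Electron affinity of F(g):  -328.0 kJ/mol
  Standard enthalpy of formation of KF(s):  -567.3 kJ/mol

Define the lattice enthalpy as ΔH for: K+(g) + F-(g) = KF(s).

ΔHf° = 1·ΔHsub + 1·(ΣIE) + 1/2·D(F2) + 1·EA + U
-567.3 = 1·(+89.0) + 1·(+418.8) + 1/2·(+158.8) + 1·(-328.0) + U
U = -567.3 − (+259.2) = -826.5 kJ/mol

U = -826.5 kJ/mol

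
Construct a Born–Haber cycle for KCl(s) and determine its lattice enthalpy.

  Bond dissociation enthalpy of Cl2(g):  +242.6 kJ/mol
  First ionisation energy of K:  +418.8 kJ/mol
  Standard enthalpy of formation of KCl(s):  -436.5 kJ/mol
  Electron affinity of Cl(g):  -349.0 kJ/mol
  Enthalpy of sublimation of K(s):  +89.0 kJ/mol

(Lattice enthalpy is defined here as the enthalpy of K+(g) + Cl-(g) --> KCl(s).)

ΔHf° = 1·ΔHsub + 1·(ΣIE) + 1/2·D(Cl2) + 1·EA + U
-436.5 = 1·(+89.0) + 1·(+418.8) + 1/2·(+242.6) + 1·(-349.0) + U
U = -436.5 − (+280.1) = -716.6 kJ/mol

U = -716.6 kJ/mol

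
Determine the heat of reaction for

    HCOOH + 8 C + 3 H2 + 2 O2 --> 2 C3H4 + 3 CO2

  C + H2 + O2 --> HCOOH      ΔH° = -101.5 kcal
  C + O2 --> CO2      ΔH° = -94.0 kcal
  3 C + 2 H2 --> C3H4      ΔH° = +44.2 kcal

equation 1 reversed: +101.5 kcal
equation 2 × 3: (3)·(-94.0) = -282.0 kcal
equation 3 × 2: (2)·(+44.2) = +88.4 kcal
ΔH° = (+101.5) + (-282.0) + (+88.4) = -92.1 kcal

ΔH° = -92.1 kcal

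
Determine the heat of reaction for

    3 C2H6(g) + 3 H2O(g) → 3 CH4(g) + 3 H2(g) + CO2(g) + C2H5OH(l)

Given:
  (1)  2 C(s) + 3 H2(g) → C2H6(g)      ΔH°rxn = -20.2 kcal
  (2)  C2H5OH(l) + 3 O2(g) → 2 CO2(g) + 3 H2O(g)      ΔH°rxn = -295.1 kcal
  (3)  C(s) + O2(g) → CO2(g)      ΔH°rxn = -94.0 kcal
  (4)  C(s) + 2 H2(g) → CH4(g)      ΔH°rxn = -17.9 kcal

ΔH°rxn = 20.0 kcal

(1) reversed and × 3: (-3)·(-20.2) = +60.6 kcal
(2) reversed: +295.1 kcal
(3) × 3: (3)·(-94.0) = -282.0 kcal
(4) × 3: (3)·(-17.9) = -53.7 kcal
Summing the manipulated equations, ΔH°rxn = (+60.6) + (+295.1) + (-282.0) + (-53.7) = 20.0 kcal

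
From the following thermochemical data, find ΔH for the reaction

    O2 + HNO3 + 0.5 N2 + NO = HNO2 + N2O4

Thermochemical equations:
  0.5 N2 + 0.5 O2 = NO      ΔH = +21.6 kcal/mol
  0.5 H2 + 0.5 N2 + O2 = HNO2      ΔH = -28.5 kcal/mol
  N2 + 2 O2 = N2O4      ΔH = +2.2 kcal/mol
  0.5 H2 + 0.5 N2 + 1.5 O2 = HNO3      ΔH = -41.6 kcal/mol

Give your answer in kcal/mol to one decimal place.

equation 1 reversed (reverse to put NO on the reactant side): -21.6 kcal/mol
equation 2 as written (HNO2 already on the product side): -28.5 kcal/mol
equation 3 as written (N2O4 already on the product side): +2.2 kcal/mol
equation 4 reversed (HNO3 must end up as a reactant): +41.6 kcal/mol
Combining the equations, ΔH = (-21.6) + (-28.5) + (+2.2) + (+41.6) = -6.3 kcal/mol

ΔH = -6.3 kcal/mol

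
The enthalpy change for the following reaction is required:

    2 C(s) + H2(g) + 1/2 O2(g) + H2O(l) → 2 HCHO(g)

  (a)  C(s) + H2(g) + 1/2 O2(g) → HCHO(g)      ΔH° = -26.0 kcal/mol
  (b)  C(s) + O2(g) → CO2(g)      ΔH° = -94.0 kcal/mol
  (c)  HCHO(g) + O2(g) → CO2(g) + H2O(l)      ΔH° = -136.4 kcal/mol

ΔH° = 16.4 kcal/mol

(a) as written: -26.0 kcal/mol
(b) as written: -94.0 kcal/mol
(c) reversed: +136.4 kcal/mol
Summing the manipulated equations, ΔH° = (-26.0) + (-94.0) + (+136.4) = 16.4 kcal/mol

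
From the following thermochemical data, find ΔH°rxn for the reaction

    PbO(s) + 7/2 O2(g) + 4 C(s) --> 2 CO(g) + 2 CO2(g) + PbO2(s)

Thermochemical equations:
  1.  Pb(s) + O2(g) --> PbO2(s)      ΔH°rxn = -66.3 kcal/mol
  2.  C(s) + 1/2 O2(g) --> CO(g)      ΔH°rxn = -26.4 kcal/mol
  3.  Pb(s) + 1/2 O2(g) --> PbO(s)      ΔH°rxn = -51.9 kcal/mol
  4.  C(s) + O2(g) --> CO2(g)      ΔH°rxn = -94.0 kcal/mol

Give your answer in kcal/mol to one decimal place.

eq. 1 as written (PbO2(s) already on the product side): -66.3 kcal/mol
eq. 2 × 2 (×2 to match 2 CO(g) in the target): (2)·(-26.4) = -52.8 kcal/mol
eq. 3 reversed (reverse to put PbO(s) on the reactant side): +51.9 kcal/mol
eq. 4 × 2 (×2 to match 2 CO2(g) in the target): (2)·(-94.0) = -188.0 kcal/mol
ΔH°rxn = (1)·(-66.3) + (2)·(-26.4) + (-1)·(-51.9) + (2)·(-94.0) = -255.2 kcal/mol

ΔH°rxn = -255.2 kcal/mol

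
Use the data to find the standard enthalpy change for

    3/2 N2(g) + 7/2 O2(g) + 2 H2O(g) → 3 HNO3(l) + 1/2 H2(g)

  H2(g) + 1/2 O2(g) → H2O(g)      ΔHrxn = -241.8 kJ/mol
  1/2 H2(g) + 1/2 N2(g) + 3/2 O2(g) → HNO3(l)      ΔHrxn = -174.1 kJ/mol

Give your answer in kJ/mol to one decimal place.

equation 1 reversed and × 2 (H2O(g) must end up as a reactant; scale by 2 for the 2 H2O(g)): (-2)·(-241.8) = +483.6 kJ/mol
equation 2 × 3 (scale by 3 for the 3 HNO3(l)): (3)·(-174.1) = -522.3 kJ/mol
Since enthalpy is a state function, ΔHrxn = (-2)·(-241.8) + (3)·(-174.1) = -38.7 kJ/mol

ΔHrxn = -38.7 kJ/mol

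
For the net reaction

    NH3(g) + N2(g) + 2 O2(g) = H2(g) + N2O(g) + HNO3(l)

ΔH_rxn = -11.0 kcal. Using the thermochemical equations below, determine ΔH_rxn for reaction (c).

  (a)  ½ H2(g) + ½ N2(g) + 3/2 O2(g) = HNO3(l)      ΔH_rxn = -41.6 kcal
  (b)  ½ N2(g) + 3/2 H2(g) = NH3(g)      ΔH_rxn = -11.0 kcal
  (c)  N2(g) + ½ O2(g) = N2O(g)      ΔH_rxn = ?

(a) as written: -41.6 kcal
(b) reversed: +11.0 kcal
(c) as written: contributes x
-11.0 = (-41.6) + (+11.0) + x
x = (-11.0 − (-30.6)) / (1) = 19.6 kcal

ΔH_rxn = 19.6 kcal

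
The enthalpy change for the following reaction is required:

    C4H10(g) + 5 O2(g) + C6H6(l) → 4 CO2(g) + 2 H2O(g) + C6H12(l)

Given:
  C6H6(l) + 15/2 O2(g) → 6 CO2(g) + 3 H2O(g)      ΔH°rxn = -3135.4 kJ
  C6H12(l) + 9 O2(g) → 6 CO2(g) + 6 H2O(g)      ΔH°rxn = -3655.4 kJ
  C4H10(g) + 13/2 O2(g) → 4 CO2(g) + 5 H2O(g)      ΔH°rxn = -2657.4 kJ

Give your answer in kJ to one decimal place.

equation 1 as written (C6H6(l) already on the reactant side): -3135.4 kJ
equation 2 reversed (reverse to put C6H12(l) on the product side): +3655.4 kJ
equation 3 as written (C4H10(g) already on the reactant side): -2657.4 kJ
By Hess's law, ΔH°rxn = (1)·(-3135.4) + (-1)·(-3655.4) + (1)·(-2657.4) = -2137.4 kJ

ΔH°rxn = -2137.4 kJ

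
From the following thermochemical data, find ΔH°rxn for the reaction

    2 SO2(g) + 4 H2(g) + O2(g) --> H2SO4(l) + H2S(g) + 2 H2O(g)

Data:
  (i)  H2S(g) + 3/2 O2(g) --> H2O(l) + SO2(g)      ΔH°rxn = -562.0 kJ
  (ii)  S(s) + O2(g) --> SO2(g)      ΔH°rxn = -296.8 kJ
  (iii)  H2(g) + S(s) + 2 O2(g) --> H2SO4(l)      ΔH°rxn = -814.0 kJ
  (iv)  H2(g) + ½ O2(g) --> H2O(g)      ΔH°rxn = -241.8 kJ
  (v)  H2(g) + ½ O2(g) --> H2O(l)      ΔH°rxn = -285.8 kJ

ΔH°rxn = -724.6 kJ

(i) reversed: +562.0 kJ
(ii) reversed: +296.8 kJ
(iii) as written: -814.0 kJ
(iv) × 2: (2)·(-241.8) = -483.6 kJ
(v) as written: -285.8 kJ
ΔH°rxn = (-1)·(-562.0) + (-1)·(-296.8) + (1)·(-814.0) + (2)·(-241.8) + (1)·(-285.8) = -724.6 kJ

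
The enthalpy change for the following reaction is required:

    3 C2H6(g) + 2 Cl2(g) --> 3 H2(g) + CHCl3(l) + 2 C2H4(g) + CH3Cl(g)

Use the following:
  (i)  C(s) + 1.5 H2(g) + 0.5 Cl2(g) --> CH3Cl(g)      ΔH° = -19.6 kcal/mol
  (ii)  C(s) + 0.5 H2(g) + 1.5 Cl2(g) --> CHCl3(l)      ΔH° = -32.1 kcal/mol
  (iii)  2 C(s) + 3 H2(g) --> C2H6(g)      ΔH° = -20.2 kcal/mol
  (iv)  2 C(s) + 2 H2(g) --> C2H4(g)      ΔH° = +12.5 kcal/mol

ΔH° = 33.9 kcal/mol

(i) as written: -19.6 kcal/mol
(ii) as written: -32.1 kcal/mol
(iii) reversed and × 3: (-3)·(-20.2) = +60.6 kcal/mol
(iv) × 2: (2)·(+12.5) = +25.0 kcal/mol
Summing the manipulated equations, ΔH° = (1)·(-19.6) + (1)·(-32.1) + (-3)·(-20.2) + (2)·(+12.5) = 33.9 kcal/mol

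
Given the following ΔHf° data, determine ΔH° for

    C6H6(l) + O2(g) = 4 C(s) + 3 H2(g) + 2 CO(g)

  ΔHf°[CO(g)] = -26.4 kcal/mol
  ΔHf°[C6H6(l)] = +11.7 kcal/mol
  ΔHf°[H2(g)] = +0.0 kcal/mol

ΔH° = -64.5 kcal/mol

Products: 4·(+0.0) + 3·(+0.0) + 2·(-26.4) = -52.8
Reactants: 1·(+11.7) + 1·(+0.0) = +11.7
ΔH° = (-52.8) − (+11.7) = -64.5 kcal/mol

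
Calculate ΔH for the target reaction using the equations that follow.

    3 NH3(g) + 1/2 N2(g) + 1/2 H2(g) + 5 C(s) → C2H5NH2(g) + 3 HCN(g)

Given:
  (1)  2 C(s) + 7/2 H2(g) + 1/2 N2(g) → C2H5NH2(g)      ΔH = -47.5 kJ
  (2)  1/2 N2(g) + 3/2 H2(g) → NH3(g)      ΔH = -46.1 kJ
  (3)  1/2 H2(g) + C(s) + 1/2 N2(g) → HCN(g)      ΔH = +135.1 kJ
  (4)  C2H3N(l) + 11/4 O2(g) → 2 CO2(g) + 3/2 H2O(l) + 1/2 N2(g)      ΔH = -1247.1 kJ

ΔH = 496.1 kJ

(1) as written (C2H5NH2(g) already on the product side): -47.5 kJ
(2) reversed and × 3 (reverse to put NH3(g) on the reactant side; scale by 3 for the 3 NH3(g)): (-3)·(-46.1) = +138.3 kJ
(3) × 3 (×3 to match 3 HCN(g) in the target): (3)·(+135.1) = +405.3 kJ
(4): not needed (H2O(l) appears nowhere else).
Since enthalpy is a state function, ΔH = (1)·(-47.5) + (-3)·(-46.1) + (3)·(+135.1) = 496.1 kJ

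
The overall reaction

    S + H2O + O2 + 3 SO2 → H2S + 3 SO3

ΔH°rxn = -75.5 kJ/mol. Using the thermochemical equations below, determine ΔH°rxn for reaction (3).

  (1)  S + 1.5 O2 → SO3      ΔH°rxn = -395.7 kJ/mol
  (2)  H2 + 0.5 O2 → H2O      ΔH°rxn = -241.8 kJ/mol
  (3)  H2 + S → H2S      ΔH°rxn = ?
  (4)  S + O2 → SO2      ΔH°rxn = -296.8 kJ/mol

(1) × 3: (3)·(-395.7) = -1187.1 kJ/mol
(2) reversed: +241.8 kJ/mol
(3) as written: contributes x
(4) reversed and × 3: (-3)·(-296.8) = +890.4 kJ/mol
-75.5 = (-1187.1) + (+241.8) + (+890.4) + x
x = (-75.5 − (-54.9)) / (1) = -20.6 kJ/mol

ΔH°rxn = -20.6 kJ/mol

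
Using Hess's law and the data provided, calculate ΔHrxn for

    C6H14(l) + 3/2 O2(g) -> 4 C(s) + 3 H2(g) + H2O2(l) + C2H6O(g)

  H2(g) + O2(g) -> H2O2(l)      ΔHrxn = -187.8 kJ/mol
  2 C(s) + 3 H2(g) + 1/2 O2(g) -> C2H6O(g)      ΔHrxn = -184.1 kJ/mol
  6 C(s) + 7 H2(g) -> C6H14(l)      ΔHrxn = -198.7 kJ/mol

equation 1 as written: -187.8 kJ/mol
equation 2 as written: -184.1 kJ/mol
equation 3 reversed: +198.7 kJ/mol
Combining the equations, ΔHrxn = (1)·(-187.8) + (1)·(-184.1) + (-1)·(-198.7) = -173.2 kJ/mol

ΔHrxn = -173.2 kJ/mol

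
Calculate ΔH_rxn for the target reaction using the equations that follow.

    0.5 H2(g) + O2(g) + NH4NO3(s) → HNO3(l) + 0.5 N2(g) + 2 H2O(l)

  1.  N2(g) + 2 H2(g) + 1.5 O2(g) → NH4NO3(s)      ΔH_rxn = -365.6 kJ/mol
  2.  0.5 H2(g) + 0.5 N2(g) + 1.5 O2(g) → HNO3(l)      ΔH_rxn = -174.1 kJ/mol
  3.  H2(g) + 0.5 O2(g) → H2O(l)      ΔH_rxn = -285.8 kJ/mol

ΔH_rxn = -380.1 kJ/mol

eq. 1 reversed (reverse to put NH4NO3(s) on the reactant side): +365.6 kJ/mol
eq. 2 as written (HNO3(l) already on the product side): -174.1 kJ/mol
eq. 3 × 2 (scale by 2 for the 2 H2O(l)): (2)·(-285.8) = -571.6 kJ/mol
ΔH_rxn = (+365.6) + (-174.1) + (-571.6) = -380.1 kJ/mol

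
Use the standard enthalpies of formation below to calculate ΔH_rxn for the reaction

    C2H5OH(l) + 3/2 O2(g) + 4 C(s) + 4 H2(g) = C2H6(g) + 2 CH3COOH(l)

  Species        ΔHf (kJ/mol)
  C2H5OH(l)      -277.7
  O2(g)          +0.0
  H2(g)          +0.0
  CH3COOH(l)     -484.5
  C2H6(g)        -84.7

ΔH_rxn = -776.0 kJ/mol

Products: 1·(-84.7) + 2·(-484.5) = -1053.7
Reactants: 1·(-277.7) + 3/2·(+0.0) + 4·(+0.0) + 4·(+0.0) = -277.7
ΔH_rxn = (-1053.7) − (-277.7) = -776.0 kJ/mol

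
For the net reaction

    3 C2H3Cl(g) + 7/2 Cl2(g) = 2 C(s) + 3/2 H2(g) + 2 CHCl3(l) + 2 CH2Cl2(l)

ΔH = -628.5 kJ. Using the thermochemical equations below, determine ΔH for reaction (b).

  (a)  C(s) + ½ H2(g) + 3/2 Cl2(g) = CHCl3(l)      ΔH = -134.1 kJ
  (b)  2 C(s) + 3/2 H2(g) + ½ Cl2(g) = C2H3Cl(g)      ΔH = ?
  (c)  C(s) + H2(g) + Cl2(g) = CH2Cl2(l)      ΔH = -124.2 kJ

(a) × 2: (2)·(-134.1) = -268.2 kJ
(b) reversed and × 3: contributes −3·x
(c) × 2: (2)·(-124.2) = -248.4 kJ
-628.5 = (-268.2) + (-248.4) − 3·x
x = (-628.5 − (-516.6)) / (-3) = 37.3 kJ

ΔH = 37.3 kJ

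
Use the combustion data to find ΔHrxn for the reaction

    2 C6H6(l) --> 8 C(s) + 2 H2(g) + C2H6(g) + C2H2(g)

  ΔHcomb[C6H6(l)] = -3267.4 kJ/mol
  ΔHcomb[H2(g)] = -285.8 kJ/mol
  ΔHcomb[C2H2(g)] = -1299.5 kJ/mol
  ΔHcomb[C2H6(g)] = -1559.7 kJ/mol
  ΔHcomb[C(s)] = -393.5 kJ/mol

Using ΔH = Σ nΔHc°(reactants) − Σ nΔHc°(products):
= [2·(-3267.4)] − [8·(-393.5) + 2·(-285.8) + 1·(-1559.7) + 1·(-1299.5)]
= 44.0 kJ/mol

ΔHrxn = 44.0 kJ/mol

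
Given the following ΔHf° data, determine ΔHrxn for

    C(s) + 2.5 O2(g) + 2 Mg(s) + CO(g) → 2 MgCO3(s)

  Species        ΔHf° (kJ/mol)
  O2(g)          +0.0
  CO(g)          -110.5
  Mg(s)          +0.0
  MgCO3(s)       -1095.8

ΔHrxn = -2081.1 kJ/mol

Products: 2·(-1095.8) = -2191.6
Reactants: 1·(+0.0) + 5/2·(+0.0) + 2·(+0.0) + 1·(-110.5) = -110.5
ΔHrxn = (-2191.6) − (-110.5) = -2081.1 kJ/mol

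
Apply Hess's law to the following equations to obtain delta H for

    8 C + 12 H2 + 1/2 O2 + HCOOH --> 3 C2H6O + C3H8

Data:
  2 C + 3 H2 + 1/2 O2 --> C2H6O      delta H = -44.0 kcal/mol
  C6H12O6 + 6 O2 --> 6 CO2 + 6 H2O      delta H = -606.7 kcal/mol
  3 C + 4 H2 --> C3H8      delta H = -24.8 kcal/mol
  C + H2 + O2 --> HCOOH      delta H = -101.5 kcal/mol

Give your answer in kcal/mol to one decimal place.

delta H = -55.3 kcal/mol

equation 1 × 3 (×3 to match 3 C2H6O in the target): (3)·(-44.0) = -132.0 kcal/mol
equation 2: not needed (H2O appears nowhere else).
equation 3 as written (C3H8 already on the product side): -24.8 kcal/mol
equation 4 reversed (reverse to put HCOOH on the reactant side): +101.5 kcal/mol
By Hess's law, delta H = (-132.0) + (-24.8) + (+101.5) = -55.3 kcal/mol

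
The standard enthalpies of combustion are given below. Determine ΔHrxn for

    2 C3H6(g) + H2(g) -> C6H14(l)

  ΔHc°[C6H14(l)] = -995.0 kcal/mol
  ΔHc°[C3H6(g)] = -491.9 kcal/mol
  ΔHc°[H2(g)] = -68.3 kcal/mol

Using ΔH = Σ nΔHc°(reactants) − Σ nΔHc°(products):
= [2·(-491.9) + 1·(-68.3)] − [1·(-995.0)]
= -57.1 kcal/mol

ΔHrxn = -57.1 kcal/mol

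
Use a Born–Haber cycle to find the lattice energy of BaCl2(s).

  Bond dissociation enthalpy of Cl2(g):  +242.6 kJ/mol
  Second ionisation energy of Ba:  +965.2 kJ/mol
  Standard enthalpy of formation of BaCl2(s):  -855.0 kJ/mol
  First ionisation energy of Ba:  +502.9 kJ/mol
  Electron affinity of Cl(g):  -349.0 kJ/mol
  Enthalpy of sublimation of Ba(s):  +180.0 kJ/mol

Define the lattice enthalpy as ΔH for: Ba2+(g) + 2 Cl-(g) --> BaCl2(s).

ΔHf° = 1·ΔHsub + 1·(ΣIE) + 1·D(Cl2) + 2·EA + U
-855.0 = 1·(+180.0) + 1·(+1468.1) + 1·(+242.6) + 2·(-349.0) + U
U = -855.0 − (+1192.7) = -2047.7 kJ/mol

U = -2047.7 kJ/mol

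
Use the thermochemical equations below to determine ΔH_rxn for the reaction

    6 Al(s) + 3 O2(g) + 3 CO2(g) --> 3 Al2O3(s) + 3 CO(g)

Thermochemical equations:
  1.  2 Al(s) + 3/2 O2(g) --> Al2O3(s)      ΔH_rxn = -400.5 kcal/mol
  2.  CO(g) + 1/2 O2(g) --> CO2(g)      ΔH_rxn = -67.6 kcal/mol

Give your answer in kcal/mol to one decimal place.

ΔH_rxn = -998.7 kcal/mol

eq. 1 × 3: (3)·(-400.5) = -1201.5 kcal/mol
eq. 2 reversed and × 3: (-3)·(-67.6) = +202.8 kcal/mol
ΔH_rxn = (3)·(-400.5) + (-3)·(-67.6) = -998.7 kcal/mol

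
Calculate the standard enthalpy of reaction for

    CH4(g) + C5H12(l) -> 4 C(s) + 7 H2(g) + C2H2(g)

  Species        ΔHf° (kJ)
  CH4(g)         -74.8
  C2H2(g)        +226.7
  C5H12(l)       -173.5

ΔH°rxn = Σ nΔHf°(products) − Σ nΔHf°(reactants).
Products: 4·(+0.0) + 7·(+0.0) + 1·(+226.7) = +226.7
Reactants: 1·(-74.8) + 1·(-173.5) = -248.3
ΔH° = (+226.7) − (-248.3) = 475.0 kJ

ΔH° = 475.0 kJ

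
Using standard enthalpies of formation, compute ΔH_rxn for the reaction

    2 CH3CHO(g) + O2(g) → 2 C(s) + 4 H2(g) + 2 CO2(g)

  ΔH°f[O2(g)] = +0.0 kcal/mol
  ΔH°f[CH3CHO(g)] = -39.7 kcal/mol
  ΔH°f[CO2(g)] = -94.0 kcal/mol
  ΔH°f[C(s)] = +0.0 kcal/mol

Products: 2·(+0.0) + 4·(+0.0) + 2·(-94.0) = -188.0
Reactants: 2·(-39.7) + 1·(+0.0) = -79.4
ΔH_rxn = (-188.0) − (-79.4) = -108.6 kcal/mol

ΔH_rxn = -108.6 kcal/mol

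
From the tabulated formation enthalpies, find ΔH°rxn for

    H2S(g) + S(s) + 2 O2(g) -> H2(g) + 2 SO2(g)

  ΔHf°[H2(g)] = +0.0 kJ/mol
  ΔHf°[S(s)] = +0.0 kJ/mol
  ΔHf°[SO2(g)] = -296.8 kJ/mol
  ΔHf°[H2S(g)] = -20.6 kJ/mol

Products: 1·(+0.0) + 2·(-296.8) = -593.6
Reactants: 1·(-20.6) + 1·(+0.0) + 2·(+0.0) = -20.6
ΔH°rxn = (-593.6) − (-20.6) = -573.0 kJ/mol

ΔH°rxn = -573.0 kJ/mol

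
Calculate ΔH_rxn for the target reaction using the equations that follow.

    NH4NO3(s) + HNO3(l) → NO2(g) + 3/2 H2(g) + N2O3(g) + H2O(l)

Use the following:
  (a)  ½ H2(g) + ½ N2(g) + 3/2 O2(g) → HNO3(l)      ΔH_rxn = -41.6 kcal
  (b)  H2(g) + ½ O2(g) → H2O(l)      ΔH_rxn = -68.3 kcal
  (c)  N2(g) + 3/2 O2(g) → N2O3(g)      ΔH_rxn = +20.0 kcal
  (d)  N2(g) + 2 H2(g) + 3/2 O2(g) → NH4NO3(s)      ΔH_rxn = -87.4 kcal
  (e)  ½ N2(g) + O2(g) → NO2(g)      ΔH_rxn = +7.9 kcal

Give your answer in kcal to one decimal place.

ΔH_rxn = 88.6 kcal

(a) reversed (HNO3(l) must end up as a reactant): +41.6 kcal
(b) as written (H2O(l) already on the product side): -68.3 kcal
(c) as written (N2O3(g) already on the product side): +20.0 kcal
(d) reversed (NH4NO3(s) must end up as a reactant): +87.4 kcal
(e) as written (NO2(g) already on the product side): +7.9 kcal
ΔH_rxn = (-1)·(-41.6) + (1)·(-68.3) + (1)·(+20.0) + (-1)·(-87.4) + (1)·(+7.9) = 88.6 kcal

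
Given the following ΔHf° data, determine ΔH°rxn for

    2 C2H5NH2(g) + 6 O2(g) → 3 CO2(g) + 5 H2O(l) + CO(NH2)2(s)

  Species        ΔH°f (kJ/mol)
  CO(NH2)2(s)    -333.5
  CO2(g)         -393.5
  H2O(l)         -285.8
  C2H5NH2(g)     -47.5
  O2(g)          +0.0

ΔH°rxn = Σ nΔHf°(products) − Σ nΔHf°(reactants).
Products: 3·(-393.5) + 5·(-285.8) + 1·(-333.5) = -2943.0
Reactants: 2·(-47.5) + 6·(+0.0) = -95.0
ΔH°rxn = (-2943.0) − (-95.0) = -2848.0 kJ/mol

ΔH°rxn = -2848.0 kJ/mol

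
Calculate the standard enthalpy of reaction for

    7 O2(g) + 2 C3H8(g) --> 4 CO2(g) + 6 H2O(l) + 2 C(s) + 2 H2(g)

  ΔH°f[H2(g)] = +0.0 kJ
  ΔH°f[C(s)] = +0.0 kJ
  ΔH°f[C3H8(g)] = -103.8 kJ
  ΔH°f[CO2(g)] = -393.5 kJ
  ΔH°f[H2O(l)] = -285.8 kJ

Products: 4·(-393.5) + 6·(-285.8) + 2·(+0.0) + 2·(+0.0) = -3288.8
Reactants: 7·(+0.0) + 2·(-103.8) = -207.6
ΔHrxn = (-3288.8) − (-207.6) = -3081.2 kJ

ΔHrxn = -3081.2 kJ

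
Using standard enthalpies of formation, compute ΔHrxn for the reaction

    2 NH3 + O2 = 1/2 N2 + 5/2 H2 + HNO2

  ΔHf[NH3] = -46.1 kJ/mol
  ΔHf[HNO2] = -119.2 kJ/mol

Products: 1/2·(+0.0) + 5/2·(+0.0) + 1·(-119.2) = -119.2
Reactants: 2·(-46.1) + 1·(+0.0) = -92.2
ΔHrxn = (-119.2) − (-92.2) = -27.0 kJ/mol

ΔHrxn = -27.0 kJ/mol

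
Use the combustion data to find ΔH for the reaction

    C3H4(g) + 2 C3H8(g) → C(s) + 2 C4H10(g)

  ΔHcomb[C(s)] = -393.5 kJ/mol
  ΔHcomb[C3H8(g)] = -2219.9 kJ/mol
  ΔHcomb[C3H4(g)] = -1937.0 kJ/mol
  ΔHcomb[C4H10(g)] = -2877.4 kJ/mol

ΔH = -228.5 kJ/mol

With combustion enthalpies, reactants minus products:
= [1·(-1937.0) + 2·(-2219.9)] − [1·(-393.5) + 2·(-2877.4)]
= -228.5 kJ/mol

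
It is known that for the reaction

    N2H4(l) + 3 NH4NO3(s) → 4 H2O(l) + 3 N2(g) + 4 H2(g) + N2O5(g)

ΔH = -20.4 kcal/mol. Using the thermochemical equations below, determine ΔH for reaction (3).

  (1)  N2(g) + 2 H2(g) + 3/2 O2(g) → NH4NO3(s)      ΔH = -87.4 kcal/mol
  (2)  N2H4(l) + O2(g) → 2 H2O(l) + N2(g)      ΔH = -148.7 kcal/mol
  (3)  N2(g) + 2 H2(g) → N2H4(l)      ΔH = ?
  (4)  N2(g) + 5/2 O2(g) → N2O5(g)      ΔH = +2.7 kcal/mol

ΔH = 12.1 kcal/mol

(1) reversed and × 3: (-3)·(-87.4) = +262.2 kcal/mol
(2) × 2: (2)·(-148.7) = -297.4 kcal/mol
(3) as written: contributes x
(4) as written: +2.7 kcal/mol
-20.4 = (+262.2) + (-297.4) + (+2.7) + x
x = (-20.4 − (-32.5)) / (1) = 12.1 kcal/mol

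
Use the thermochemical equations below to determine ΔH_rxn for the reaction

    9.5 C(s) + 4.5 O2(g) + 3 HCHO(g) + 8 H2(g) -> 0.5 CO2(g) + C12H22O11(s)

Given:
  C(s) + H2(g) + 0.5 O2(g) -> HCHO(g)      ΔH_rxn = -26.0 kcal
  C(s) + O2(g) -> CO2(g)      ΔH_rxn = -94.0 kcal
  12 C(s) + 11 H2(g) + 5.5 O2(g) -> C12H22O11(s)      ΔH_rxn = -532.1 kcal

equation 1 reversed and × 3: (-3)·(-26.0) = +78.0 kcal
equation 2 × 1/2: (1/2)·(-94.0) = -47.0 kcal
equation 3 as written: -532.1 kcal
By Hess's law, ΔH_rxn = (+78.0) + (-47.0) + (-532.1) = -501.1 kcal

ΔH_rxn = -501.1 kcal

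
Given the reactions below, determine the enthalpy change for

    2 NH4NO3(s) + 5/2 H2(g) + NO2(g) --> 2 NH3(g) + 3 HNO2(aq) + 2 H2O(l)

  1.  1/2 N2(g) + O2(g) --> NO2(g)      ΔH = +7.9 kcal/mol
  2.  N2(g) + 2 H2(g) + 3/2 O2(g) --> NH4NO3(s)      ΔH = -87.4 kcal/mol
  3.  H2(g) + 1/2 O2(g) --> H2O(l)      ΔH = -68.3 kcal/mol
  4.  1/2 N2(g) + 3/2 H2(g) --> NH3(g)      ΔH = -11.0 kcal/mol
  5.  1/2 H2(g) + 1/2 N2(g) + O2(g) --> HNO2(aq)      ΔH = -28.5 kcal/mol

ΔH = -77.2 kcal/mol

eq. 1 reversed: -7.9 kcal/mol
eq. 2 reversed and × 2: (-2)·(-87.4) = +174.8 kcal/mol
eq. 3 × 2: (2)·(-68.3) = -136.6 kcal/mol
eq. 4 × 2: (2)·(-11.0) = -22.0 kcal/mol
eq. 5 × 3: (3)·(-28.5) = -85.5 kcal/mol
Since enthalpy is a state function, ΔH = (-7.9) + (+174.8) + (-136.6) + (-22.0) + (-85.5) = -77.2 kcal/mol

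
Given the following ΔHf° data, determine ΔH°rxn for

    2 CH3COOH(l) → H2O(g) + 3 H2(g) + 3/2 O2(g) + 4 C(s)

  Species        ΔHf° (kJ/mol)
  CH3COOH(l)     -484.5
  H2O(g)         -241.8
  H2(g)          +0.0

ΔH°rxn = 727.2 kJ/mol

ΔH°rxn = Σ nΔHf°(products) − Σ nΔHf°(reactants).
Products: 1·(-241.8) + 3·(+0.0) + 3/2·(+0.0) + 4·(+0.0) = -241.8
Reactants: 2·(-484.5) = -969.0
ΔH°rxn = (-241.8) − (-969.0) = 727.2 kJ/mol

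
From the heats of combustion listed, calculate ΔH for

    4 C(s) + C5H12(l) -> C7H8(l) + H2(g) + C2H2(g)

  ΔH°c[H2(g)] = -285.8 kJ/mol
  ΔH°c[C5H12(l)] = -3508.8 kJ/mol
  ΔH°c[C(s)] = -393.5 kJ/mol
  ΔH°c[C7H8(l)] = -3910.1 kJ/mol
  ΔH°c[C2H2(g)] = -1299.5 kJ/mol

ΔH = 412.6 kJ/mol

With combustion enthalpies, reactants minus products:
= [4·(-393.5) + 1·(-3508.8)] − [1·(-3910.1) + 1·(-285.8) + 1·(-1299.5)]
= 412.6 kJ/mol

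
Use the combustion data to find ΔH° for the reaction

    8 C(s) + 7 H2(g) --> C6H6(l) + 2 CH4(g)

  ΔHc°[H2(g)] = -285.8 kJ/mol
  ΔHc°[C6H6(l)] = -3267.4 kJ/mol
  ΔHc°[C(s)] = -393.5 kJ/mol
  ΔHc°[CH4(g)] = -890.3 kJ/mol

With combustion enthalpies, reactants minus products:
= [8·(-393.5) + 7·(-285.8)] − [1·(-3267.4) + 2·(-890.3)]
= -100.6 kJ/mol

ΔH° = -100.6 kJ/mol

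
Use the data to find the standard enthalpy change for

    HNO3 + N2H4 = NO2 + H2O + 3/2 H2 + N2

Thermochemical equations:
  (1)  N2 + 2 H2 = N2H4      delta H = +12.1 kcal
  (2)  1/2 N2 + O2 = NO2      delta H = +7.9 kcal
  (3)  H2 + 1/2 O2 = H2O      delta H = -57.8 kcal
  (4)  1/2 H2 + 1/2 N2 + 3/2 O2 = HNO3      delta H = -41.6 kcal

delta H = -20.4 kcal

(1) reversed: -12.1 kcal
(2) as written: +7.9 kcal
(3) as written: -57.8 kcal
(4) reversed: +41.6 kcal
delta H = (-12.1) + (+7.9) + (-57.8) + (+41.6) = -20.4 kcal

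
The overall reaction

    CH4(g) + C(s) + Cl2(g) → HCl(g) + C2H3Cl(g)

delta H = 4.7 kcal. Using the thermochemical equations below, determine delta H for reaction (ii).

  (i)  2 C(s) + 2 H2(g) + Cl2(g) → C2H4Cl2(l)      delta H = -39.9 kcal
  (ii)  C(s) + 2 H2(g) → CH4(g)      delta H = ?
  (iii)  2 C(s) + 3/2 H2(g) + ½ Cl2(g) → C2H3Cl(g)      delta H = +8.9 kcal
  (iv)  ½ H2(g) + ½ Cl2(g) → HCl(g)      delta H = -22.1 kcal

(i): not needed (C2H4Cl2(l) appears nowhere else).
(ii) reversed (CH4(g) must end up as a reactant): contributes −x
(iii) as written (C2H3Cl(g) already on the product side): +8.9 kcal
(iv) as written (HCl(g) already on the product side): -22.1 kcal
+4.7 = (+8.9) + (-22.1) − x
x = (+4.7 − (-13.2)) / (-1) = -17.9 kcal

delta H = -17.9 kcal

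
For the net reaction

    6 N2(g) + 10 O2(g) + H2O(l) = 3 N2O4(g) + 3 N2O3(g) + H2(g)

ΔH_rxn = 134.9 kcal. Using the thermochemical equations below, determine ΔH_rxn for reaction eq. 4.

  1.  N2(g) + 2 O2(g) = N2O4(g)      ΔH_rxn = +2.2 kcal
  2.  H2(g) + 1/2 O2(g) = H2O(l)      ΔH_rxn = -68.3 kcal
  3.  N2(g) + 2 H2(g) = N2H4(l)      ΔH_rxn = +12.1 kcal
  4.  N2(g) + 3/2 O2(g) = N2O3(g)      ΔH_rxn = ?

eq. 1 × 3 (×3 to match 3 N2O4(g) in the target): (3)·(+2.2) = +6.6 kcal
eq. 2 reversed (H2O(l) must end up as a reactant): +68.3 kcal
eq. 3: not needed (N2H4(l) appears nowhere else).
eq. 4 × 3 (scale by 3 for the 3 N2O3(g)): contributes 3·x
+134.9 = (+6.6) + (+68.3) + 3·x
x = (+134.9 − (+74.9)) / (3) = 20.0 kcal

ΔH_rxn = 20.0 kcal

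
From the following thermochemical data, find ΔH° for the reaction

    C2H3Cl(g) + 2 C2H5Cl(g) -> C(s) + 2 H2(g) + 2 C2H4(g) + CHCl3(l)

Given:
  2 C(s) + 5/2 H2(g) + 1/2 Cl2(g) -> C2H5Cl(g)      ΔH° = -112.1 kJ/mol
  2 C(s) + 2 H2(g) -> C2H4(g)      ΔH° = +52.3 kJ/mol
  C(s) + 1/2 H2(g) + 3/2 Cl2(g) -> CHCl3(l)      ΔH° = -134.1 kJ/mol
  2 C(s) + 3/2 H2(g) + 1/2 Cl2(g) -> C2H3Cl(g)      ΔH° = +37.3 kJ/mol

ΔH° = 157.4 kJ/mol

equation 1 reversed and × 2: (-2)·(-112.1) = +224.2 kJ/mol
equation 2 × 2: (2)·(+52.3) = +104.6 kJ/mol
equation 3 as written: -134.1 kJ/mol
equation 4 reversed: -37.3 kJ/mol
ΔH° = (-2)·(-112.1) + (2)·(+52.3) + (1)·(-134.1) + (-1)·(+37.3) = 157.4 kJ/mol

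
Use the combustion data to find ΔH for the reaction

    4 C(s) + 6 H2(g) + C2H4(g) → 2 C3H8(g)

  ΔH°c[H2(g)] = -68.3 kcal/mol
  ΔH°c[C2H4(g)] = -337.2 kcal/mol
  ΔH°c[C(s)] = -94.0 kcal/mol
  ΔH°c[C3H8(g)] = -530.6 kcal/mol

With combustion enthalpies, reactants minus products:
= [4·(-94.0) + 6·(-68.3) + 1·(-337.2)] − [2·(-530.6)]
= -61.8 kcal/mol

ΔH = -61.8 kcal/mol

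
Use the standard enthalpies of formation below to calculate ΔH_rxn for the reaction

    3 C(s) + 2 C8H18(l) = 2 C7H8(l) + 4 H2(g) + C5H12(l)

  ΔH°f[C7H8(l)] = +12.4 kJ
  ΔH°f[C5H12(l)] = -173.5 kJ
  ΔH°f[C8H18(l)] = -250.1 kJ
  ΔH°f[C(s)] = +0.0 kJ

Products: 2·(+12.4) + 4·(+0.0) + 1·(-173.5) = -148.7
Reactants: 3·(+0.0) + 2·(-250.1) = -500.2
ΔH_rxn = (-148.7) − (-500.2) = 351.5 kJ

ΔH_rxn = 351.5 kJ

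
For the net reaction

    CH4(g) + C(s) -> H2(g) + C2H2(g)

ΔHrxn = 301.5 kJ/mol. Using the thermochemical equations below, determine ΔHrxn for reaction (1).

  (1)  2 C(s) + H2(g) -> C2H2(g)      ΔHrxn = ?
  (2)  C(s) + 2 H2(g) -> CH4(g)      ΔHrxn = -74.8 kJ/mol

(1) as written: contributes x
(2) reversed: +74.8 kJ/mol
+301.5 = (+74.8) + x
x = (+301.5 − (+74.8)) / (1) = 226.7 kJ/mol

ΔHrxn = 226.7 kJ/mol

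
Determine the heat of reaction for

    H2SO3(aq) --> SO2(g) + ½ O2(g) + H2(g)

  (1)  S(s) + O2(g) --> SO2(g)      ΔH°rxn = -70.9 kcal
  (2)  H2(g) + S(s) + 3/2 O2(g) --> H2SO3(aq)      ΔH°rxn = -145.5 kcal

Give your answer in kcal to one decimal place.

(1) as written (SO2(g) already on the product side): -70.9 kcal
(2) reversed (H2SO3(aq) must end up as a reactant): +145.5 kcal
Combining the equations, ΔH°rxn = (1)·(-70.9) + (-1)·(-145.5) = 74.6 kcal

ΔH°rxn = 74.6 kcal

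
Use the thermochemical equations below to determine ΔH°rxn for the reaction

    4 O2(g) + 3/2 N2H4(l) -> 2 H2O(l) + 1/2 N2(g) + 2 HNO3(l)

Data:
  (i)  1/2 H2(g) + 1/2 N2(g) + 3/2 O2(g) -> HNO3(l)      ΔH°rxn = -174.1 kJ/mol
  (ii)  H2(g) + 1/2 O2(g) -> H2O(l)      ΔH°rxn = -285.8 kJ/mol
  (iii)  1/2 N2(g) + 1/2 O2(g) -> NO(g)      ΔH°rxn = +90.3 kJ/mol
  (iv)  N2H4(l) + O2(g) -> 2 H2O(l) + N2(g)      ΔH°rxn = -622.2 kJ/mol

(i) × 2: (2)·(-174.1) = -348.2 kJ/mol
(ii) reversed: +285.8 kJ/mol
(iii): not needed.
(iv) × 3/2: (3/2)·(-622.2) = -933.3 kJ/mol
Since enthalpy is a state function, ΔH°rxn = (-348.2) + (+285.8) + (-933.3) = -995.7 kJ/mol

ΔH°rxn = -995.7 kJ/mol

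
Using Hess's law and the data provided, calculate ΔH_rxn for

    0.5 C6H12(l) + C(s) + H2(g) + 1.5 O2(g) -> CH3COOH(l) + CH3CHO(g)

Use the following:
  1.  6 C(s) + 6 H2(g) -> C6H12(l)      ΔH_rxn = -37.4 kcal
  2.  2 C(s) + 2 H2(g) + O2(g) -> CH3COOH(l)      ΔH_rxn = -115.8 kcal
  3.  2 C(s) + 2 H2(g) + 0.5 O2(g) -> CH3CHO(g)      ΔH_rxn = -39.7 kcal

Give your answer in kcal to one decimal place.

eq. 1 reversed and × 1/2 (reverse to put C6H12(l) on the reactant side; ×1/2 to match 1/2 C6H12(l) in the target): (-1/2)·(-37.4) = +18.7 kcal
eq. 2 as written (CH3COOH(l) already on the product side): -115.8 kcal
eq. 3 as written (CH3CHO(g) already on the product side): -39.7 kcal
Summing the manipulated equations, ΔH_rxn = (-1/2)·(-37.4) + (1)·(-115.8) + (1)·(-39.7) = -136.8 kcal

ΔH_rxn = -136.8 kcal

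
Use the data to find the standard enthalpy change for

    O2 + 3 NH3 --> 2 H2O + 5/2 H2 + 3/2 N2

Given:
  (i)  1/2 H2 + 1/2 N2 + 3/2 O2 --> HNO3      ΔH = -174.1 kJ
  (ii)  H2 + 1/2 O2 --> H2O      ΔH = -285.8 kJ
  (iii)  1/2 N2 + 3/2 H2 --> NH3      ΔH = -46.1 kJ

(i): not needed.
(ii) × 2: (2)·(-285.8) = -571.6 kJ
(iii) reversed and × 3: (-3)·(-46.1) = +138.3 kJ
ΔH = (-571.6) + (+138.3) = -433.3 kJ

ΔH = -433.3 kJ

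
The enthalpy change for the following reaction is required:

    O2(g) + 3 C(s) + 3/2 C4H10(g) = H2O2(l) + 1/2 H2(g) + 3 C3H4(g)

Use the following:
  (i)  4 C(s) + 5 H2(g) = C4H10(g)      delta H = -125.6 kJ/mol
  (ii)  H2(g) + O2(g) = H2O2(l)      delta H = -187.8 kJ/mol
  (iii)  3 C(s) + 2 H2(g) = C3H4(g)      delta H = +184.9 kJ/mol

delta H = 555.3 kJ/mol

(i) reversed and × 3/2: (-3/2)·(-125.6) = +188.4 kJ/mol
(ii) as written: -187.8 kJ/mol
(iii) × 3: (3)·(+184.9) = +554.7 kJ/mol
Combining the equations, delta H = (+188.4) + (-187.8) + (+554.7) = 555.3 kJ/mol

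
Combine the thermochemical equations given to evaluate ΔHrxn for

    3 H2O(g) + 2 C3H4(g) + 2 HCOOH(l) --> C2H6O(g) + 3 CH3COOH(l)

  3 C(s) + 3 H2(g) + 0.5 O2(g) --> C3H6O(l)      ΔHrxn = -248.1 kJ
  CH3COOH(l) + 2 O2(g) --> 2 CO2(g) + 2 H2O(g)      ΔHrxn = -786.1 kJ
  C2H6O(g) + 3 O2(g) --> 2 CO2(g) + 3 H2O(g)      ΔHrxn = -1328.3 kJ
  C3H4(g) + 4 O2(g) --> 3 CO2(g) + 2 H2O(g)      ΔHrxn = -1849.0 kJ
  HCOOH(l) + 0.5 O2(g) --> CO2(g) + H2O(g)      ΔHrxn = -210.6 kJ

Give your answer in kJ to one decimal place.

equation 1: not needed (H2(g) appears nowhere else).
equation 2 reversed and × 3 (CH3COOH(l) must end up as a product; ×3 to match 3 CH3COOH(l) in the target): (-3)·(-786.1) = +2358.3 kJ
equation 3 reversed (reverse to put C2H6O(g) on the product side): +1328.3 kJ
equation 4 × 2 (scale by 2 for the 2 C3H4(g)): (2)·(-1849.0) = -3698.0 kJ
equation 5 × 2 (×2 to match 2 HCOOH(l) in the target): (2)·(-210.6) = -421.2 kJ
ΔHrxn = (-3)·(-786.1) + (-1)·(-1328.3) + (2)·(-1849.0) + (2)·(-210.6) = -432.6 kJ

ΔHrxn = -432.6 kJ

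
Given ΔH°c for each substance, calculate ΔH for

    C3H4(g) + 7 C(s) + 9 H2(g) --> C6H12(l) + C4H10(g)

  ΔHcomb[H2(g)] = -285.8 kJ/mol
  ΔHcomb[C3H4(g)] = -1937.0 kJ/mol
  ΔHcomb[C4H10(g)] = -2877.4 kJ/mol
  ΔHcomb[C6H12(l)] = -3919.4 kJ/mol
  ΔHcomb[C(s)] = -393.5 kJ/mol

With combustion enthalpies, reactants minus products:
= [1·(-1937.0) + 7·(-393.5) + 9·(-285.8)] − [1·(-3919.4) + 1·(-2877.4)]
= -466.9 kJ/mol

ΔH = -466.9 kJ/mol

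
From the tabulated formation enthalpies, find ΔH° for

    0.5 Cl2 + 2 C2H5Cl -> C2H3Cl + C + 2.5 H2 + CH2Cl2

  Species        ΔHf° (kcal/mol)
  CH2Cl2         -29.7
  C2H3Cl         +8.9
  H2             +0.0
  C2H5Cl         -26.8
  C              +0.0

ΔH° = 32.8 kcal/mol

ΔH°rxn = Σ nΔHf°(products) − Σ nΔHf°(reactants).
Products: 1·(+8.9) + 1·(+0.0) + 5/2·(+0.0) + 1·(-29.7) = -20.8
Reactants: 1/2·(+0.0) + 2·(-26.8) = -53.6
ΔH° = (-20.8) − (-53.6) = 32.8 kcal/mol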